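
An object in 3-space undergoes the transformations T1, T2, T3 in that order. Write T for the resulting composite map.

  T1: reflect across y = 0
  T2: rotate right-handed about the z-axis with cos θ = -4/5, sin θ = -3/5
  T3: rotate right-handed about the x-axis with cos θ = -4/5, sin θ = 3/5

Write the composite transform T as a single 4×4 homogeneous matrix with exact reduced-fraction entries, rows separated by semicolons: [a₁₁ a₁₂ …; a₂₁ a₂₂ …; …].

T = [-4/5 -3/5 0 0; 12/25 -16/25 -3/5 0; -9/25 12/25 -4/5 0; 0 0 0 1]

T1 = [1 0 0 0; 0 -1 0 0; 0 0 1 0; 0 0 0 1]
T2·T1 = [-4/5 -3/5 0 0; -3/5 4/5 0 0; 0 0 1 0; 0 0 0 1]
T3·…·T1 = [-4/5 -3/5 0 0; 12/25 -16/25 -3/5 0; -9/25 12/25 -4/5 0; 0 0 0 1]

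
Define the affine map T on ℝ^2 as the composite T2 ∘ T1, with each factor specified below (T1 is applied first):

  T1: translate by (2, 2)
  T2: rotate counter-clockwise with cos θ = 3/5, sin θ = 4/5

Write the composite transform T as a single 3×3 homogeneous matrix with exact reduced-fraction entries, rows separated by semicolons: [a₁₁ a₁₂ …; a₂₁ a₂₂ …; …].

T1 = [1 0 2; 0 1 2; 0 0 1]
T2·T1 = [3/5 -4/5 -2/5; 4/5 3/5 14/5; 0 0 1]

T = [3/5 -4/5 -2/5; 4/5 3/5 14/5; 0 0 1]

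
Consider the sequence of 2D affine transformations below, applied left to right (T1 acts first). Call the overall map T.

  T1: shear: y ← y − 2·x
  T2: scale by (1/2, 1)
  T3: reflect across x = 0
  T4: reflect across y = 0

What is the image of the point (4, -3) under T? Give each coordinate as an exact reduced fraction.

T(p) = (-2, 11)

T1 shear: y ← y − 2·x: (4, -3) → (4, -11)
T2 scale by (1/2, 1): (4, -11) → (2, -11)
T3 reflect across x = 0: (2, -11) → (-2, -11)
T4 reflect across y = 0: (-2, -11) → (-2, 11)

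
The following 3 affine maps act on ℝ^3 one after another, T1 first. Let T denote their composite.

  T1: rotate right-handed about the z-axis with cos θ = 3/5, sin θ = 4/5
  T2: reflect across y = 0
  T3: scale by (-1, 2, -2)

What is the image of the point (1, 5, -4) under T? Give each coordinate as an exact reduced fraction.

T(p) = (17/5, -38/5, 8)

T1 rotate right-handed about the z-axis with cos θ = 3/5, sin θ = 4/5: (1, 5, -4) → (-17/5, 19/5, -4)
T2 reflect across y = 0: (-17/5, 19/5, -4) → (-17/5, -19/5, -4)
T3 scale by (-1, 2, -2): (-17/5, -19/5, -4) → (17/5, -38/5, 8)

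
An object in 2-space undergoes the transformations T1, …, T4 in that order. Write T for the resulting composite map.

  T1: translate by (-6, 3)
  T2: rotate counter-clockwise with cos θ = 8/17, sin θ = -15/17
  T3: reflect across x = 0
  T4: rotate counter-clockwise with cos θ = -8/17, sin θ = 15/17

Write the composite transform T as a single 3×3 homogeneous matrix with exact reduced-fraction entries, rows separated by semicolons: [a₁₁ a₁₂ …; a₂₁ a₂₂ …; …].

T1 = [1 0 -6; 0 1 3; 0 0 1]
T2·T1 = [8/17 15/17 -3/17; -15/17 8/17 114/17; 0 0 1]
T3·…·T1 = [-8/17 -15/17 3/17; -15/17 8/17 114/17; 0 0 1]
T4·…·T1 = [1 0 -6; 0 -1 -3; 0 0 1]

T = [1 0 -6; 0 -1 -3; 0 0 1]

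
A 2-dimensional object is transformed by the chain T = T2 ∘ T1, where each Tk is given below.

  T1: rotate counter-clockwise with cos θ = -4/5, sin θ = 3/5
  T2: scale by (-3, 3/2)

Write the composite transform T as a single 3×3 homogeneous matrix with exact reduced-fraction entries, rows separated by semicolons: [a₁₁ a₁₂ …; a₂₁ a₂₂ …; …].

T1 = [-4/5 -3/5 0; 3/5 -4/5 0; 0 0 1]
T2·T1 = [12/5 9/5 0; 9/10 -6/5 0; 0 0 1]

T = [12/5 9/5 0; 9/10 -6/5 0; 0 0 1]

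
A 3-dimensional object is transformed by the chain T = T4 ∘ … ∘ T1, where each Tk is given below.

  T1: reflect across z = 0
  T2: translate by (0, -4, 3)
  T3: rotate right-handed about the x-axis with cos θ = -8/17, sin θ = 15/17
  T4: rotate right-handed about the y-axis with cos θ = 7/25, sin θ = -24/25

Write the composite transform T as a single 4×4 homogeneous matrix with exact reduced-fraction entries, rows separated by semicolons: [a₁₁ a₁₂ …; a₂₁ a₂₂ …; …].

T1 = [1 0 0 0; 0 1 0 0; 0 0 -1 0; 0 0 0 1]
T2·T1 = [1 0 0 0; 0 1 0 -4; 0 0 -1 3; 0 0 0 1]
T3·…·T1 = [1 0 0 0; 0 -8/17 15/17 -13/17; 0 15/17 8/17 -84/17; 0 0 0 1]
T4·…·T1 = [7/25 -72/85 -192/425 2016/425; 0 -8/17 15/17 -13/17; 24/25 21/85 56/425 -588/425; 0 0 0 1]

T = [7/25 -72/85 -192/425 2016/425; 0 -8/17 15/17 -13/17; 24/25 21/85 56/425 -588/425; 0 0 0 1]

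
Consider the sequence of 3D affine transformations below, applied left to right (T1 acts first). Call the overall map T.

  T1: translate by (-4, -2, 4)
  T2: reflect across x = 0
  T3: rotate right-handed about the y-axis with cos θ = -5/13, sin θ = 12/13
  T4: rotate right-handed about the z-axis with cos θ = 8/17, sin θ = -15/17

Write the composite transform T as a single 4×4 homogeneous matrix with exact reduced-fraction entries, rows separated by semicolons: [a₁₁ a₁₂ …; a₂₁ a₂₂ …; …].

T = [40/221 15/17 96/221 -166/221; -75/221 8/17 -180/221 -628/221; 12/13 0 -5/13 -68/13; 0 0 0 1]

T1 = [1 0 0 -4; 0 1 0 -2; 0 0 1 4; 0 0 0 1]
T2·T1 = [-1 0 0 4; 0 1 0 -2; 0 0 1 4; 0 0 0 1]
T3·…·T1 = [5/13 0 12/13 28/13; 0 1 0 -2; 12/13 0 -5/13 -68/13; 0 0 0 1]
T4·…·T1 = [40/221 15/17 96/221 -166/221; -75/221 8/17 -180/221 -628/221; 12/13 0 -5/13 -68/13; 0 0 0 1]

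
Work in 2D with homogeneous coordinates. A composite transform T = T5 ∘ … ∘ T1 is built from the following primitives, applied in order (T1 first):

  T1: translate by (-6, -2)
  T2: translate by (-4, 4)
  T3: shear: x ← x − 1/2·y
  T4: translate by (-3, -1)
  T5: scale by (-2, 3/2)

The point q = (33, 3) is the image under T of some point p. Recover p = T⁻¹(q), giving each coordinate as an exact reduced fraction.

T1 = [1 0 -6; 0 1 -2; 0 0 1]
T2·T1 = [1 0 -10; 0 1 2; 0 0 1]
T3·…·T1 = [1 -1/2 -11; 0 1 2; 0 0 1]
T4·…·T1 = [1 -1/2 -14; 0 1 1; 0 0 1]
T5·…·T1 = [-2 1 28; 0 3/2 3/2; 0 0 1]
det M = -3; M⁻¹ = [-1/2 1/3 27/2; 0 2/3 -1; 0 0 1]
M⁻¹ · (33, 3)ᵀ = (-2, 1)ᵀ

p = (-2, 1)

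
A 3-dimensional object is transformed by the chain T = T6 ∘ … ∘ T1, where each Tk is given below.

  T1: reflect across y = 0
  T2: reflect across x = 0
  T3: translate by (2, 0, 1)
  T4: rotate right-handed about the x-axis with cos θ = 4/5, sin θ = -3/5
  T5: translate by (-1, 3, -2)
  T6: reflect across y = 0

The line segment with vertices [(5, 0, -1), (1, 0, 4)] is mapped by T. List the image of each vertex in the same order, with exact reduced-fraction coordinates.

image vertices: (-4, -3, -2), (0, -6, 2)

T1 reflect across y = 0: (5, 0, -1) → (5, 0, -1); (1, 0, 4) → (1, 0, 4)
T2 reflect across x = 0: (5, 0, -1) → (-5, 0, -1); (1, 0, 4) → (-1, 0, 4)
T3 translate by (2, 0, 1): (-5, 0, -1) → (-3, 0, 0); (-1, 0, 4) → (1, 0, 5)
T4 rotate right-handed about the x-axis with cos θ = 4/5, sin θ = -3/5: (-3, 0, 0) → (-3, 0, 0); (1, 0, 5) → (1, 3, 4)
T5 translate by (-1, 3, -2): (-3, 0, 0) → (-4, 3, -2); (1, 3, 4) → (0, 6, 2)
T6 reflect across y = 0: (-4, 3, -2) → (-4, -3, -2); (0, 6, 2) → (0, -6, 2)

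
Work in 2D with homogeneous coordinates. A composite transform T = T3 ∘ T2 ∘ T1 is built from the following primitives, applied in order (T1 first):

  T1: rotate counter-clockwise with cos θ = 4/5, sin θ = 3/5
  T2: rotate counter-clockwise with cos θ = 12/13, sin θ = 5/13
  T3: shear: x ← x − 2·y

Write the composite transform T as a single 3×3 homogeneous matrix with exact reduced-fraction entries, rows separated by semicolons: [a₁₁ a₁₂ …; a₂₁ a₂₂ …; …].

T1 = [4/5 -3/5 0; 3/5 4/5 0; 0 0 1]
T2·T1 = [33/65 -56/65 0; 56/65 33/65 0; 0 0 1]
T3·…·T1 = [-79/65 -122/65 0; 56/65 33/65 0; 0 0 1]

T = [-79/65 -122/65 0; 56/65 33/65 0; 0 0 1]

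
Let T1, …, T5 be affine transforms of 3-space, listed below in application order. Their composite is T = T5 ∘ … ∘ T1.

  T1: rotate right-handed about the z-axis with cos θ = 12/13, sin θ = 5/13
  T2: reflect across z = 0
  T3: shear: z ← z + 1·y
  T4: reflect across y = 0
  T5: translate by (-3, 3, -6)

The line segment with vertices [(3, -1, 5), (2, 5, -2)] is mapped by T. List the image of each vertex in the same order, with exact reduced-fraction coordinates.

T1 rotate right-handed about the z-axis with cos θ = 12/13, sin θ = 5/13: (3, -1, 5) → (41/13, 3/13, 5); (2, 5, -2) → (-1/13, 70/13, -2)
T2 reflect across z = 0: (41/13, 3/13, 5) → (41/13, 3/13, -5); (-1/13, 70/13, -2) → (-1/13, 70/13, 2)
T3 shear: z ← z + 1·y: (41/13, 3/13, -5) → (41/13, 3/13, -62/13); (-1/13, 70/13, 2) → (-1/13, 70/13, 96/13)
T4 reflect across y = 0: (41/13, 3/13, -62/13) → (41/13, -3/13, -62/13); (-1/13, 70/13, 96/13) → (-1/13, -70/13, 96/13)
T5 translate by (-3, 3, -6): (41/13, -3/13, -62/13) → (2/13, 36/13, -140/13); (-1/13, -70/13, 96/13) → (-40/13, -31/13, 18/13)

image vertices: (2/13, 36/13, -140/13), (-40/13, -31/13, 18/13)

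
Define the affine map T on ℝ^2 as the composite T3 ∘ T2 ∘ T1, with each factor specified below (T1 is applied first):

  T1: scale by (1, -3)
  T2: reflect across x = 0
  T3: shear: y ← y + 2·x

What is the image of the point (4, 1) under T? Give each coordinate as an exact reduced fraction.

T(p) = (-4, -11)

T1 scale by (1, -3): (4, 1) → (4, -3)
T2 reflect across x = 0: (4, -3) → (-4, -3)
T3 shear: y ← y + 2·x: (-4, -3) → (-4, -11)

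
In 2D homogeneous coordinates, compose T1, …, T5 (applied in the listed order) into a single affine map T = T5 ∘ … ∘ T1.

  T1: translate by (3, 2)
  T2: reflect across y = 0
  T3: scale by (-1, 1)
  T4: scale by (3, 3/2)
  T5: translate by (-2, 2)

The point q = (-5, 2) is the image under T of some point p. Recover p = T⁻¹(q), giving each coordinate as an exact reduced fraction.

p = (-2, -2)

T1 = [1 0 3; 0 1 2; 0 0 1]
T2·T1 = [1 0 3; 0 -1 -2; 0 0 1]
T3·…·T1 = [-1 0 -3; 0 -1 -2; 0 0 1]
T4·…·T1 = [-3 0 -9; 0 -3/2 -3; 0 0 1]
T5·…·T1 = [-3 0 -11; 0 -3/2 -1; 0 0 1]
det M = 9/2; M⁻¹ = [-1/3 0 -11/3; 0 -2/3 -2/3; 0 0 1]
M⁻¹ · (-5, 2)ᵀ = (-2, -2)ᵀ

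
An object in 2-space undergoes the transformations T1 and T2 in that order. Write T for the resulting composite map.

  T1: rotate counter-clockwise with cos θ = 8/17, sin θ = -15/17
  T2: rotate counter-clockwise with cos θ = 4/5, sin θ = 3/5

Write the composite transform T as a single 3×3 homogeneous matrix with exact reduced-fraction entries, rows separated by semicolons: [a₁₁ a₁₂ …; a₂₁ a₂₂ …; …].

T = [77/85 36/85 0; -36/85 77/85 0; 0 0 1]

T1 = [8/17 15/17 0; -15/17 8/17 0; 0 0 1]
T2·T1 = [77/85 36/85 0; -36/85 77/85 0; 0 0 1]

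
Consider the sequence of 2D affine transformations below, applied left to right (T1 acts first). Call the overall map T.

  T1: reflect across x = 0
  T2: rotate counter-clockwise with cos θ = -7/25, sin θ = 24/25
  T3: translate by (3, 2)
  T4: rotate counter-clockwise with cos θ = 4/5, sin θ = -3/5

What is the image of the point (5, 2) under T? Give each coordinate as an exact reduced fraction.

T1 reflect across x = 0: (5, 2) → (-5, 2)
T2 rotate counter-clockwise with cos θ = -7/25, sin θ = 24/25: (-5, 2) → (-13/25, -134/25)
T3 translate by (3, 2): (-13/25, -134/25) → (62/25, -84/25)
T4 rotate counter-clockwise with cos θ = 4/5, sin θ = -3/5: (62/25, -84/25) → (-4/125, -522/125)

T(p) = (-4/125, -522/125)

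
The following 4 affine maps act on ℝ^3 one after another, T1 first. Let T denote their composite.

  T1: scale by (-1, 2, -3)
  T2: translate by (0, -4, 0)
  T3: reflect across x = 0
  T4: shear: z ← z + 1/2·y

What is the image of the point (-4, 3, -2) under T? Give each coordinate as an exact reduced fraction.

T(p) = (-4, 2, 7)

T1 scale by (-1, 2, -3): (-4, 3, -2) → (4, 6, 6)
T2 translate by (0, -4, 0): (4, 6, 6) → (4, 2, 6)
T3 reflect across x = 0: (4, 2, 6) → (-4, 2, 6)
T4 shear: z ← z + 1/2·y: (-4, 2, 6) → (-4, 2, 7)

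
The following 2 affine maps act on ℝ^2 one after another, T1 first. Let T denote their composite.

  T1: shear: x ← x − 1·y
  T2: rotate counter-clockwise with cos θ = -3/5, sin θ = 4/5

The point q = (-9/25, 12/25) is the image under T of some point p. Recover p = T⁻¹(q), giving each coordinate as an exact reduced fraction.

p = (3/5, 0)

T1 = [1 -1 0; 0 1 0; 0 0 1]
T2·T1 = [-3/5 -1/5 0; 4/5 -7/5 0; 0 0 1]
det M = 1; M⁻¹ = [-7/5 1/5 0; -4/5 -3/5 0; 0 0 1]
M⁻¹ · (-9/25, 12/25)ᵀ = (3/5, 0)ᵀ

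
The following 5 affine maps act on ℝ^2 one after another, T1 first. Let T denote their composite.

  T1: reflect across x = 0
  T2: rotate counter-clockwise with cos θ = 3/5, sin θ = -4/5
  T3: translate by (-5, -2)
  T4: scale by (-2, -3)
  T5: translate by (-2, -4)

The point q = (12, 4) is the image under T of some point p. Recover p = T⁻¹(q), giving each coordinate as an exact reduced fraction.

T1 = [-1 0 0; 0 1 0; 0 0 1]
T2·T1 = [-3/5 4/5 0; 4/5 3/5 0; 0 0 1]
T3·…·T1 = [-3/5 4/5 -5; 4/5 3/5 -2; 0 0 1]
T4·…·T1 = [6/5 -8/5 10; -12/5 -9/5 6; 0 0 1]
T5·…·T1 = [6/5 -8/5 8; -12/5 -9/5 2; 0 0 1]
det M = -6; M⁻¹ = [3/10 -4/15 -28/15; -2/5 -1/5 18/5; 0 0 1]
M⁻¹ · (12, 4)ᵀ = (2/3, -2)ᵀ

p = (2/3, -2)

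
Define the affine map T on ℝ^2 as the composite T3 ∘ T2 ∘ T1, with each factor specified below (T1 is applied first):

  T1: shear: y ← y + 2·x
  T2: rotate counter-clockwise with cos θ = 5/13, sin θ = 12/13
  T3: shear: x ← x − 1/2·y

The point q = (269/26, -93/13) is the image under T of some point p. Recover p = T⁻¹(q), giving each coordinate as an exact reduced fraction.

p = (-4, -1)

T1 = [1 0 0; 2 1 0; 0 0 1]
T2·T1 = [-19/13 -12/13 0; 22/13 5/13 0; 0 0 1]
T3·…·T1 = [-30/13 -29/26 0; 22/13 5/13 0; 0 0 1]
det M = 1; M⁻¹ = [5/13 29/26 0; -22/13 -30/13 0; 0 0 1]
M⁻¹ · (269/26, -93/13)ᵀ = (-4, -1)ᵀ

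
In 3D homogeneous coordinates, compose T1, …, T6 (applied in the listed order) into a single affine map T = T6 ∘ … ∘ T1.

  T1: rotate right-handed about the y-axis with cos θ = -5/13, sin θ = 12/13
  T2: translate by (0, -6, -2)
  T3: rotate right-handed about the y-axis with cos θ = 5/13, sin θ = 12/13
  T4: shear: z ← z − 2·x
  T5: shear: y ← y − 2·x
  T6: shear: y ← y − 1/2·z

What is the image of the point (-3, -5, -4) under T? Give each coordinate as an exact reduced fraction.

T1 rotate right-handed about the y-axis with cos θ = -5/13, sin θ = 12/13: (-3, -5, -4) → (-33/13, -5, 56/13)
T2 translate by (0, -6, -2): (-33/13, -5, 56/13) → (-33/13, -11, 30/13)
T3 rotate right-handed about the y-axis with cos θ = 5/13, sin θ = 12/13: (-33/13, -11, 30/13) → (15/13, -11, 42/13)
T4 shear: z ← z − 2·x: (15/13, -11, 42/13) → (15/13, -11, 12/13)
T5 shear: y ← y − 2·x: (15/13, -11, 12/13) → (15/13, -173/13, 12/13)
T6 shear: y ← y − 1/2·z: (15/13, -173/13, 12/13) → (15/13, -179/13, 12/13)

T(p) = (15/13, -179/13, 12/13)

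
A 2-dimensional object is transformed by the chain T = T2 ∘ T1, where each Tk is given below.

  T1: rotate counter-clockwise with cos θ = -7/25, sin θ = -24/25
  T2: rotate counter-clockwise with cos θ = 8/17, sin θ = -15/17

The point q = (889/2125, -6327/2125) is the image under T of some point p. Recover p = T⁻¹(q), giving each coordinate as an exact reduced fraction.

T1 = [-7/25 24/25 0; -24/25 -7/25 0; 0 0 1]
T2·T1 = [-416/425 87/425 0; -87/425 -416/425 0; 0 0 1]
det M = 1; M⁻¹ = [-416/425 -87/425 0; 87/425 -416/425 0; 0 0 1]
M⁻¹ · (889/2125, -6327/2125)ᵀ = (1/5, 3)ᵀ

p = (1/5, 3)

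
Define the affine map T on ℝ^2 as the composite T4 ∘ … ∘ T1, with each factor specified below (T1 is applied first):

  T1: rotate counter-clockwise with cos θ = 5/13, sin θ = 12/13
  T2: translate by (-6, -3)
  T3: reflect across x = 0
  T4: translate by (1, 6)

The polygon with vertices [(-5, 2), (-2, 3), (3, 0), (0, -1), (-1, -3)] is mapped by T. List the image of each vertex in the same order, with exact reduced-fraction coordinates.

image vertices: (140/13, -11/13), (137/13, 30/13), (76/13, 75/13), (79/13, 34/13), (60/13, 12/13)

T1 rotate counter-clockwise with cos θ = 5/13, sin θ = 12/13: (-5, 2) → (-49/13, -50/13); (-2, 3) → (-46/13, -9/13); (3, 0) → (15/13, 36/13); (0, -1) → (12/13, -5/13); (-1, -3) → (31/13, -27/13)
T2 translate by (-6, -3): (-49/13, -50/13) → (-127/13, -89/13); (-46/13, -9/13) → (-124/13, -48/13); (15/13, 36/13) → (-63/13, -3/13); (12/13, -5/13) → (-66/13, -44/13); (31/13, -27/13) → (-47/13, -66/13)
T3 reflect across x = 0: (-127/13, -89/13) → (127/13, -89/13); (-124/13, -48/13) → (124/13, -48/13); (-63/13, -3/13) → (63/13, -3/13); (-66/13, -44/13) → (66/13, -44/13); (-47/13, -66/13) → (47/13, -66/13)
T4 translate by (1, 6): (127/13, -89/13) → (140/13, -11/13); (124/13, -48/13) → (137/13, 30/13); (63/13, -3/13) → (76/13, 75/13); (66/13, -44/13) → (79/13, 34/13); (47/13, -66/13) → (60/13, 12/13)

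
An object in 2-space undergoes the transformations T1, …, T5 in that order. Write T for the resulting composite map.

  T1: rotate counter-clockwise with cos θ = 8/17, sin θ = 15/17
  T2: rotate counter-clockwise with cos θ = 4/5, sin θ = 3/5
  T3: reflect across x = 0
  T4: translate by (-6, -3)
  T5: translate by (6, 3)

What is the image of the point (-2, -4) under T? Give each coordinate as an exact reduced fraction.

T(p) = (-362/85, -116/85)

T1 rotate counter-clockwise with cos θ = 8/17, sin θ = 15/17: (-2, -4) → (44/17, -62/17)
T2 rotate counter-clockwise with cos θ = 4/5, sin θ = 3/5: (44/17, -62/17) → (362/85, -116/85)
T3 reflect across x = 0: (362/85, -116/85) → (-362/85, -116/85)
T4 translate by (-6, -3): (-362/85, -116/85) → (-872/85, -371/85)
T5 translate by (6, 3): (-872/85, -371/85) → (-362/85, -116/85)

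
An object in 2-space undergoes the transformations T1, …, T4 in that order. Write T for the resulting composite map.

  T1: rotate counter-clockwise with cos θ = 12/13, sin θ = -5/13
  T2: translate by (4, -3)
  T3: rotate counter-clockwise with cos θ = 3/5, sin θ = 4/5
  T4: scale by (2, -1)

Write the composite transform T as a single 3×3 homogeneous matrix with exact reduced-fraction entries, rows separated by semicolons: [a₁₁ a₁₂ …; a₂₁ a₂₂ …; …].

T = [112/65 -66/65 48/5; -33/65 -56/65 -7/5; 0 0 1]

T1 = [12/13 5/13 0; -5/13 12/13 0; 0 0 1]
T2·T1 = [12/13 5/13 4; -5/13 12/13 -3; 0 0 1]
T3·…·T1 = [56/65 -33/65 24/5; 33/65 56/65 7/5; 0 0 1]
T4·…·T1 = [112/65 -66/65 48/5; -33/65 -56/65 -7/5; 0 0 1]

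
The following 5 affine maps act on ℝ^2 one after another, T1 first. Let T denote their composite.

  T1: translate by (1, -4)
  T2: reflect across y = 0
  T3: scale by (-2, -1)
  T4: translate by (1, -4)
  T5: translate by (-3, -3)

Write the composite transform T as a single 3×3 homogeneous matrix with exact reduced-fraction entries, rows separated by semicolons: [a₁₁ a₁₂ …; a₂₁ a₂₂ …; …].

T = [-2 0 -4; 0 1 -11; 0 0 1]

T1 = [1 0 1; 0 1 -4; 0 0 1]
T2·T1 = [1 0 1; 0 -1 4; 0 0 1]
T3·…·T1 = [-2 0 -2; 0 1 -4; 0 0 1]
T4·…·T1 = [-2 0 -1; 0 1 -8; 0 0 1]
T5·…·T1 = [-2 0 -4; 0 1 -11; 0 0 1]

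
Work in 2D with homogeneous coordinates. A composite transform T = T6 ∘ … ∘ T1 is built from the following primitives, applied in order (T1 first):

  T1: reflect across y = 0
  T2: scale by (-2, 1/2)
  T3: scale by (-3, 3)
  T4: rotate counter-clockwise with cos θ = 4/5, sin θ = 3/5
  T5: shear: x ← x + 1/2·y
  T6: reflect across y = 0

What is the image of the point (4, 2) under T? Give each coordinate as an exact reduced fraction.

T(p) = (27, -12)

T1 reflect across y = 0: (4, 2) → (4, -2)
T2 scale by (-2, 1/2): (4, -2) → (-8, -1)
T3 scale by (-3, 3): (-8, -1) → (24, -3)
T4 rotate counter-clockwise with cos θ = 4/5, sin θ = 3/5: (24, -3) → (21, 12)
T5 shear: x ← x + 1/2·y: (21, 12) → (27, 12)
T6 reflect across y = 0: (27, 12) → (27, -12)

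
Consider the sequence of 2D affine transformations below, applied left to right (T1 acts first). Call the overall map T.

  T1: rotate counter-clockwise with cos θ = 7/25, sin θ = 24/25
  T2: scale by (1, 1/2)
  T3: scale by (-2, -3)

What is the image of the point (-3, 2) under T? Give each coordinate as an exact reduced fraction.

T(p) = (138/25, 87/25)

T1 rotate counter-clockwise with cos θ = 7/25, sin θ = 24/25: (-3, 2) → (-69/25, -58/25)
T2 scale by (1, 1/2): (-69/25, -58/25) → (-69/25, -29/25)
T3 scale by (-2, -3): (-69/25, -29/25) → (138/25, 87/25)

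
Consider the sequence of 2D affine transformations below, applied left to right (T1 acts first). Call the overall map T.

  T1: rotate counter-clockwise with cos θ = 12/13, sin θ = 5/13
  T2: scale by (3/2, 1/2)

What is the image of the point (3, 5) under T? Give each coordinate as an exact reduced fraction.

T(p) = (33/26, 75/26)

T1 rotate counter-clockwise with cos θ = 12/13, sin θ = 5/13: (3, 5) → (11/13, 75/13)
T2 scale by (3/2, 1/2): (11/13, 75/13) → (33/26, 75/26)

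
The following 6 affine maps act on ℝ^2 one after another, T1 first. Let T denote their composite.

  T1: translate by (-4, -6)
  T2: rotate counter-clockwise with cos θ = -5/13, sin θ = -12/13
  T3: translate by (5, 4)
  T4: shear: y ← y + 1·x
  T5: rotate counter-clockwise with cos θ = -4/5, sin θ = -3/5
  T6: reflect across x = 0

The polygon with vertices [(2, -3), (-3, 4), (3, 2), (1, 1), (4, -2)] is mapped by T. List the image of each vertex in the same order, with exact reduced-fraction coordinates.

image vertices: (-396/65, -253/65), (-362/65, -1116/65), (-46/13, -98/13), (-319/65, -592/65), (-307/65, -151/65)

T1 translate by (-4, -6): (2, -3) → (-2, -9); (-3, 4) → (-7, -2); (3, 2) → (-1, -4); (1, 1) → (-3, -5); (4, -2) → (0, -8)
T2 rotate counter-clockwise with cos θ = -5/13, sin θ = -12/13: (-2, -9) → (-98/13, 69/13); (-7, -2) → (11/13, 94/13); (-1, -4) → (-43/13, 32/13); (-3, -5) → (-45/13, 61/13); (0, -8) → (-96/13, 40/13)
T3 translate by (5, 4): (-98/13, 69/13) → (-33/13, 121/13); (11/13, 94/13) → (76/13, 146/13); (-43/13, 32/13) → (22/13, 84/13); (-45/13, 61/13) → (20/13, 113/13); (-96/13, 40/13) → (-31/13, 92/13)
T4 shear: y ← y + 1·x: (-33/13, 121/13) → (-33/13, 88/13); (76/13, 146/13) → (76/13, 222/13); (22/13, 84/13) → (22/13, 106/13); (20/13, 113/13) → (20/13, 133/13); (-31/13, 92/13) → (-31/13, 61/13)
T5 rotate counter-clockwise with cos θ = -4/5, sin θ = -3/5: (-33/13, 88/13) → (396/65, -253/65); (76/13, 222/13) → (362/65, -1116/65); (22/13, 106/13) → (46/13, -98/13); (20/13, 133/13) → (319/65, -592/65); (-31/13, 61/13) → (307/65, -151/65)
T6 reflect across x = 0: (396/65, -253/65) → (-396/65, -253/65); (362/65, -1116/65) → (-362/65, -1116/65); (46/13, -98/13) → (-46/13, -98/13); (319/65, -592/65) → (-319/65, -592/65); (307/65, -151/65) → (-307/65, -151/65)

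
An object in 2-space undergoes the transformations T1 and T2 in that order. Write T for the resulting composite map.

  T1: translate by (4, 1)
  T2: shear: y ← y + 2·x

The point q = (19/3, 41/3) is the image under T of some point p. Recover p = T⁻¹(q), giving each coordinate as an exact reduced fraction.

p = (7/3, 0)

T1 = [1 0 4; 0 1 1; 0 0 1]
T2·T1 = [1 0 4; 2 1 9; 0 0 1]
det M = 1; M⁻¹ = [1 0 -4; -2 1 -1; 0 0 1]
M⁻¹ · (19/3, 41/3)ᵀ = (7/3, 0)ᵀ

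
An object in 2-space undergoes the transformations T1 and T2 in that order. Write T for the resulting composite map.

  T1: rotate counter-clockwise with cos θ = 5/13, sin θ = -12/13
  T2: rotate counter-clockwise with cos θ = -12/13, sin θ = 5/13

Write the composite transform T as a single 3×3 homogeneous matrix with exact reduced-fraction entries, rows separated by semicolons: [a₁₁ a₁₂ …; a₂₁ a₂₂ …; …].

T1 = [5/13 12/13 0; -12/13 5/13 0; 0 0 1]
T2·T1 = [0 -1 0; 1 0 0; 0 0 1]

T = [0 -1 0; 1 0 0; 0 0 1]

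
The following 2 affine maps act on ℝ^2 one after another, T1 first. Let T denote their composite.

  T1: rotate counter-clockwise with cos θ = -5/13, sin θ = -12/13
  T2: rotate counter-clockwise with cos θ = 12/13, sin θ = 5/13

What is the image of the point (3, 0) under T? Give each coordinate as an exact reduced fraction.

T1 rotate counter-clockwise with cos θ = -5/13, sin θ = -12/13: (3, 0) → (-15/13, -36/13)
T2 rotate counter-clockwise with cos θ = 12/13, sin θ = 5/13: (-15/13, -36/13) → (0, -3)

T(p) = (0, -3)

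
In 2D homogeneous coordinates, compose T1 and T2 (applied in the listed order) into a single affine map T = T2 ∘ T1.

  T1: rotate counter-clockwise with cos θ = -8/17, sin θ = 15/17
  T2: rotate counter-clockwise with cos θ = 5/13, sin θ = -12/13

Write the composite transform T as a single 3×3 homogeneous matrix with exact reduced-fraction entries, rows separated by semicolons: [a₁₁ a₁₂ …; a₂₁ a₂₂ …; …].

T = [140/221 -171/221 0; 171/221 140/221 0; 0 0 1]

T1 = [-8/17 -15/17 0; 15/17 -8/17 0; 0 0 1]
T2·T1 = [140/221 -171/221 0; 171/221 140/221 0; 0 0 1]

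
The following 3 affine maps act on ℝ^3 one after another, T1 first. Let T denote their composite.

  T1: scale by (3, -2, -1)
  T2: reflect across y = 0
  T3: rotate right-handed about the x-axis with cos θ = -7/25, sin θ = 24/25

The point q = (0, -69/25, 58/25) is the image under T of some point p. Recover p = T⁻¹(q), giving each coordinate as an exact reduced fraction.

T1 = [3 0 0 0; 0 -2 0 0; 0 0 -1 0; 0 0 0 1]
T2·T1 = [3 0 0 0; 0 2 0 0; 0 0 -1 0; 0 0 0 1]
T3·…·T1 = [3 0 0 0; 0 -14/25 24/25 0; 0 48/25 7/25 0; 0 0 0 1]
det M = -6; M⁻¹ = [1/3 0 0 0; 0 -7/50 12/25 0; 0 24/25 7/25 0; 0 0 0 1]
M⁻¹ · (0, -69/25, 58/25)ᵀ = (0, 3/2, -2)ᵀ

p = (0, 3/2, -2)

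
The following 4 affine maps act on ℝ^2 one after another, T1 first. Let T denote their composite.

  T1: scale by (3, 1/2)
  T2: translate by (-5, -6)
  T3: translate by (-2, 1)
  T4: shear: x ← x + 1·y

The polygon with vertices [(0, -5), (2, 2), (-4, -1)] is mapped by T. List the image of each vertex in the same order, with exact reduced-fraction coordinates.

image vertices: (-29/2, -15/2), (-5, -4), (-49/2, -11/2)

T1 scale by (3, 1/2): (0, -5) → (0, -5/2); (2, 2) → (6, 1); (-4, -1) → (-12, -1/2)
T2 translate by (-5, -6): (0, -5/2) → (-5, -17/2); (6, 1) → (1, -5); (-12, -1/2) → (-17, -13/2)
T3 translate by (-2, 1): (-5, -17/2) → (-7, -15/2); (1, -5) → (-1, -4); (-17, -13/2) → (-19, -11/2)
T4 shear: x ← x + 1·y: (-7, -15/2) → (-29/2, -15/2); (-1, -4) → (-5, -4); (-19, -11/2) → (-49/2, -11/2)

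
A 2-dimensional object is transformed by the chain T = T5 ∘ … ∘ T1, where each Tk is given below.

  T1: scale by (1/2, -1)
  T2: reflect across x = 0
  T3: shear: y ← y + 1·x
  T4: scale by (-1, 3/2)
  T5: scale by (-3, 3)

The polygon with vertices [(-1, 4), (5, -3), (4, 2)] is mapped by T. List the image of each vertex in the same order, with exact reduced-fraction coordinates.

image vertices: (3/2, -63/4), (-15/2, 9/4), (-6, -18)

T1 scale by (1/2, -1): (-1, 4) → (-1/2, -4); (5, -3) → (5/2, 3); (4, 2) → (2, -2)
T2 reflect across x = 0: (-1/2, -4) → (1/2, -4); (5/2, 3) → (-5/2, 3); (2, -2) → (-2, -2)
T3 shear: y ← y + 1·x: (1/2, -4) → (1/2, -7/2); (-5/2, 3) → (-5/2, 1/2); (-2, -2) → (-2, -4)
T4 scale by (-1, 3/2): (1/2, -7/2) → (-1/2, -21/4); (-5/2, 1/2) → (5/2, 3/4); (-2, -4) → (2, -6)
T5 scale by (-3, 3): (-1/2, -21/4) → (3/2, -63/4); (5/2, 3/4) → (-15/2, 9/4); (2, -6) → (-6, -18)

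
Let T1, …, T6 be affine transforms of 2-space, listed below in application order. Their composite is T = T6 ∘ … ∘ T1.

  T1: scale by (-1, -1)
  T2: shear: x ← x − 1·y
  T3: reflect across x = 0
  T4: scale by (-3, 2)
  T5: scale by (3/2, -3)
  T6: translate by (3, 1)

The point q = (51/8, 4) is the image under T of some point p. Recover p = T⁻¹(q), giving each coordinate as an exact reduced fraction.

p = (-1/4, 1/2)

T1 = [-1 0 0; 0 -1 0; 0 0 1]
T2·T1 = [-1 1 0; 0 -1 0; 0 0 1]
T3·…·T1 = [1 -1 0; 0 -1 0; 0 0 1]
T4·…·T1 = [-3 3 0; 0 -2 0; 0 0 1]
T5·…·T1 = [-9/2 9/2 0; 0 6 0; 0 0 1]
T6·…·T1 = [-9/2 9/2 3; 0 6 1; 0 0 1]
det M = -27; M⁻¹ = [-2/9 1/6 1/2; 0 1/6 -1/6; 0 0 1]
M⁻¹ · (51/8, 4)ᵀ = (-1/4, 1/2)ᵀ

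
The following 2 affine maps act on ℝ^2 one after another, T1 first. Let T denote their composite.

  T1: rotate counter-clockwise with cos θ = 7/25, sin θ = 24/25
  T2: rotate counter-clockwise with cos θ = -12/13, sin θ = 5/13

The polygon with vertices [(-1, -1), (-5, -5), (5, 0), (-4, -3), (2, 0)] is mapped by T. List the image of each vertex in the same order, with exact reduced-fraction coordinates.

image vertices: (-49/325, 457/325), (-49/65, 457/65), (-204/65, -253/65), (57/325, 1624/325), (-408/325, -506/325)

T1 rotate counter-clockwise with cos θ = 7/25, sin θ = 24/25: (-1, -1) → (17/25, -31/25); (-5, -5) → (17/5, -31/5); (5, 0) → (7/5, 24/5); (-4, -3) → (44/25, -117/25); (2, 0) → (14/25, 48/25)
T2 rotate counter-clockwise with cos θ = -12/13, sin θ = 5/13: (17/25, -31/25) → (-49/325, 457/325); (17/5, -31/5) → (-49/65, 457/65); (7/5, 24/5) → (-204/65, -253/65); (44/25, -117/25) → (57/325, 1624/325); (14/25, 48/25) → (-408/325, -506/325)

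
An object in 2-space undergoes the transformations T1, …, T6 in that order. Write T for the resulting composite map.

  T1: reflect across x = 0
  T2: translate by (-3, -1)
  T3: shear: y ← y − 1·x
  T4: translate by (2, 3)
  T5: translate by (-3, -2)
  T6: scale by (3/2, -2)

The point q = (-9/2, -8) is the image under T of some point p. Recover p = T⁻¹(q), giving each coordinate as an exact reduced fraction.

T1 = [-1 0 0; 0 1 0; 0 0 1]
T2·T1 = [-1 0 -3; 0 1 -1; 0 0 1]
T3·…·T1 = [-1 0 -3; 1 1 2; 0 0 1]
T4·…·T1 = [-1 0 -1; 1 1 5; 0 0 1]
T5·…·T1 = [-1 0 -4; 1 1 3; 0 0 1]
T6·…·T1 = [-3/2 0 -6; -2 -2 -6; 0 0 1]
det M = 3; M⁻¹ = [-2/3 0 -4; 2/3 -1/2 1; 0 0 1]
M⁻¹ · (-9/2, -8)ᵀ = (-1, 2)ᵀ

p = (-1, 2)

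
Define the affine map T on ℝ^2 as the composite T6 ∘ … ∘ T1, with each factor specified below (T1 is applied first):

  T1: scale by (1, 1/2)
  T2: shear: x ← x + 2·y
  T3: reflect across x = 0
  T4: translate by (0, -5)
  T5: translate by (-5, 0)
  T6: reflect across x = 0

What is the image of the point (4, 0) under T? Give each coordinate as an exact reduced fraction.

T1 scale by (1, 1/2): (4, 0) → (4, 0)
T2 shear: x ← x + 2·y: (4, 0) → (4, 0)
T3 reflect across x = 0: (4, 0) → (-4, 0)
T4 translate by (0, -5): (-4, 0) → (-4, -5)
T5 translate by (-5, 0): (-4, -5) → (-9, -5)
T6 reflect across x = 0: (-9, -5) → (9, -5)

T(p) = (9, -5)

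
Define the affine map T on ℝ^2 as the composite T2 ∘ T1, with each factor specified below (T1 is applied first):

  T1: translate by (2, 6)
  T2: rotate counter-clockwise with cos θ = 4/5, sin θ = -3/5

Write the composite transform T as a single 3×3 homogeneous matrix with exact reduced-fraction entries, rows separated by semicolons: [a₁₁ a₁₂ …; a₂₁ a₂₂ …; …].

T = [4/5 3/5 26/5; -3/5 4/5 18/5; 0 0 1]

T1 = [1 0 2; 0 1 6; 0 0 1]
T2·T1 = [4/5 3/5 26/5; -3/5 4/5 18/5; 0 0 1]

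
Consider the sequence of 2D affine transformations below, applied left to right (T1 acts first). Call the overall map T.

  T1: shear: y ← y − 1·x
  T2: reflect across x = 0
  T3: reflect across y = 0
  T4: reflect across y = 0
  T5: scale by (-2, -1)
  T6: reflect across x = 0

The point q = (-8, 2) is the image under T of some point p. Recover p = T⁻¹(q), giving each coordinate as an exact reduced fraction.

T1 = [1 0 0; -1 1 0; 0 0 1]
T2·T1 = [-1 0 0; -1 1 0; 0 0 1]
T3·…·T1 = [-1 0 0; 1 -1 0; 0 0 1]
T4·…·T1 = [-1 0 0; -1 1 0; 0 0 1]
T5·…·T1 = [2 0 0; 1 -1 0; 0 0 1]
T6·…·T1 = [-2 0 0; 1 -1 0; 0 0 1]
det M = 2; M⁻¹ = [-1/2 0 0; -1/2 -1 0; 0 0 1]
M⁻¹ · (-8, 2)ᵀ = (4, 2)ᵀ

p = (4, 2)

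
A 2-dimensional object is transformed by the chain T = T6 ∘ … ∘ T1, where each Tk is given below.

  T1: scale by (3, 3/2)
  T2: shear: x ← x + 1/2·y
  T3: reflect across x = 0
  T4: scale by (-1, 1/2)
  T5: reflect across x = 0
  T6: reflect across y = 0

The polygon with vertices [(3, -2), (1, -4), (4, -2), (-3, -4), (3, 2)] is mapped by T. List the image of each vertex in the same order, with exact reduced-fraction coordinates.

T1 scale by (3, 3/2): (3, -2) → (9, -3); (1, -4) → (3, -6); (4, -2) → (12, -3); (-3, -4) → (-9, -6); (3, 2) → (9, 3)
T2 shear: x ← x + 1/2·y: (9, -3) → (15/2, -3); (3, -6) → (0, -6); (12, -3) → (21/2, -3); (-9, -6) → (-12, -6); (9, 3) → (21/2, 3)
T3 reflect across x = 0: (15/2, -3) → (-15/2, -3); (0, -6) → (0, -6); (21/2, -3) → (-21/2, -3); (-12, -6) → (12, -6); (21/2, 3) → (-21/2, 3)
T4 scale by (-1, 1/2): (-15/2, -3) → (15/2, -3/2); (0, -6) → (0, -3); (-21/2, -3) → (21/2, -3/2); (12, -6) → (-12, -3); (-21/2, 3) → (21/2, 3/2)
T5 reflect across x = 0: (15/2, -3/2) → (-15/2, -3/2); (0, -3) → (0, -3); (21/2, -3/2) → (-21/2, -3/2); (-12, -3) → (12, -3); (21/2, 3/2) → (-21/2, 3/2)
T6 reflect across y = 0: (-15/2, -3/2) → (-15/2, 3/2); (0, -3) → (0, 3); (-21/2, -3/2) → (-21/2, 3/2); (12, -3) → (12, 3); (-21/2, 3/2) → (-21/2, -3/2)

image vertices: (-15/2, 3/2), (0, 3), (-21/2, 3/2), (12, 3), (-21/2, -3/2)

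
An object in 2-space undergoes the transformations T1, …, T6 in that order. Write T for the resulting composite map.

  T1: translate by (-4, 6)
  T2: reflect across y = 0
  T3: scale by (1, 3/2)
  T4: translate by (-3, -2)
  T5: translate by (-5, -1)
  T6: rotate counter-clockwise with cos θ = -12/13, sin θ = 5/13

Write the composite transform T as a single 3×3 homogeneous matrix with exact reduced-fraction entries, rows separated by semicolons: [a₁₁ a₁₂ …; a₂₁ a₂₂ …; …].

T = [-12/13 15/26 204/13; 5/13 18/13 84/13; 0 0 1]

T1 = [1 0 -4; 0 1 6; 0 0 1]
T2·T1 = [1 0 -4; 0 -1 -6; 0 0 1]
T3·…·T1 = [1 0 -4; 0 -3/2 -9; 0 0 1]
T4·…·T1 = [1 0 -7; 0 -3/2 -11; 0 0 1]
T5·…·T1 = [1 0 -12; 0 -3/2 -12; 0 0 1]
T6·…·T1 = [-12/13 15/26 204/13; 5/13 18/13 84/13; 0 0 1]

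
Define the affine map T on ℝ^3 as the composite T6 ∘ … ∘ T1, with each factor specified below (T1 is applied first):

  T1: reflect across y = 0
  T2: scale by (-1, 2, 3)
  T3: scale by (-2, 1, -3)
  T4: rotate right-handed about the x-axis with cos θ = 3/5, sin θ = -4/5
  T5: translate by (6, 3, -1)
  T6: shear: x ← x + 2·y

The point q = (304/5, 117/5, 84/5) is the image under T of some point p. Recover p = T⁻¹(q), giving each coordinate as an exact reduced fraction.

T1 = [1 0 0 0; 0 -1 0 0; 0 0 1 0; 0 0 0 1]
T2·T1 = [-1 0 0 0; 0 -2 0 0; 0 0 3 0; 0 0 0 1]
T3·…·T1 = [2 0 0 0; 0 -2 0 0; 0 0 -9 0; 0 0 0 1]
T4·…·T1 = [2 0 0 0; 0 -6/5 -36/5 0; 0 8/5 -27/5 0; 0 0 0 1]
T5·…·T1 = [2 0 0 6; 0 -6/5 -36/5 3; 0 8/5 -27/5 -1; 0 0 0 1]
T6·…·T1 = [2 -12/5 -72/5 12; 0 -6/5 -36/5 3; 0 8/5 -27/5 -1; 0 0 0 1]
det M = 36; M⁻¹ = [1/2 -1 0 -3; 0 -3/10 2/5 13/10; 0 -4/45 -1/15 1/5; 0 0 0 1]
M⁻¹ · (304/5, 117/5, 84/5)ᵀ = (4, 1, -3)ᵀ

p = (4, 1, -3)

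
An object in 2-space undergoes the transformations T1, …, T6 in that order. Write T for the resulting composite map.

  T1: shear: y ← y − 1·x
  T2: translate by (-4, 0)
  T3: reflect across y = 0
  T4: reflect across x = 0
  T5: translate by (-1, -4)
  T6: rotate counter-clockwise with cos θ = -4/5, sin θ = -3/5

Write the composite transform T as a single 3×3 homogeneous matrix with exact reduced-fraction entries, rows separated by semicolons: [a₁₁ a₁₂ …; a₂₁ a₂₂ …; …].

T = [7/5 -3/5 -24/5; -1/5 4/5 7/5; 0 0 1]

T1 = [1 0 0; -1 1 0; 0 0 1]
T2·T1 = [1 0 -4; -1 1 0; 0 0 1]
T3·…·T1 = [1 0 -4; 1 -1 0; 0 0 1]
T4·…·T1 = [-1 0 4; 1 -1 0; 0 0 1]
T5·…·T1 = [-1 0 3; 1 -1 -4; 0 0 1]
T6·…·T1 = [7/5 -3/5 -24/5; -1/5 4/5 7/5; 0 0 1]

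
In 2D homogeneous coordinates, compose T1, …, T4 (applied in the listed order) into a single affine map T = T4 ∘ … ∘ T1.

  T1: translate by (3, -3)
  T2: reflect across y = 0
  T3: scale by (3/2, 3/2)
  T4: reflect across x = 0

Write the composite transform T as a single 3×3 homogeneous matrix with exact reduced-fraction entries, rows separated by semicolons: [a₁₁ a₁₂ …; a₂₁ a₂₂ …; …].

T = [-3/2 0 -9/2; 0 -3/2 9/2; 0 0 1]

T1 = [1 0 3; 0 1 -3; 0 0 1]
T2·T1 = [1 0 3; 0 -1 3; 0 0 1]
T3·…·T1 = [3/2 0 9/2; 0 -3/2 9/2; 0 0 1]
T4·…·T1 = [-3/2 0 -9/2; 0 -3/2 9/2; 0 0 1]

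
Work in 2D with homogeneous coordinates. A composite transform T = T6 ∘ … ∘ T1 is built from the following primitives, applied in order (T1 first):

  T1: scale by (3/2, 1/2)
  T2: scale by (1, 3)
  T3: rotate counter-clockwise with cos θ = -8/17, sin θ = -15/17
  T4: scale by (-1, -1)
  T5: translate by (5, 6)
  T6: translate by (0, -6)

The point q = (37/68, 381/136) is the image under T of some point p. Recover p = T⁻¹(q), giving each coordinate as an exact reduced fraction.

T1 = [3/2 0 0; 0 1/2 0; 0 0 1]
T2·T1 = [3/2 0 0; 0 3/2 0; 0 0 1]
T3·…·T1 = [-12/17 45/34 0; -45/34 -12/17 0; 0 0 1]
T4·…·T1 = [12/17 -45/34 0; 45/34 12/17 0; 0 0 1]
T5·…·T1 = [12/17 -45/34 5; 45/34 12/17 6; 0 0 1]
T6·…·T1 = [12/17 -45/34 5; 45/34 12/17 0; 0 0 1]
det M = 9/4; M⁻¹ = [16/51 10/17 -80/51; -10/17 16/51 50/17; 0 0 1]
M⁻¹ · (37/68, 381/136)ᵀ = (1/4, 7/2)ᵀ

p = (1/4, 7/2)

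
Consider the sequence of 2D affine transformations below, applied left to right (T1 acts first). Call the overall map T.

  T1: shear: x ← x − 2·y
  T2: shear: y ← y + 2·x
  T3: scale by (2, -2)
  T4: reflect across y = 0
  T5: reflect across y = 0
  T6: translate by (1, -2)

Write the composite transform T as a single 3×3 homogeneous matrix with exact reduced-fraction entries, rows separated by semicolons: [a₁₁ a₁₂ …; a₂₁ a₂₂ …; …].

T = [2 -4 1; -4 6 -2; 0 0 1]

T1 = [1 -2 0; 0 1 0; 0 0 1]
T2·T1 = [1 -2 0; 2 -3 0; 0 0 1]
T3·…·T1 = [2 -4 0; -4 6 0; 0 0 1]
T4·…·T1 = [2 -4 0; 4 -6 0; 0 0 1]
T5·…·T1 = [2 -4 0; -4 6 0; 0 0 1]
T6·…·T1 = [2 -4 1; -4 6 -2; 0 0 1]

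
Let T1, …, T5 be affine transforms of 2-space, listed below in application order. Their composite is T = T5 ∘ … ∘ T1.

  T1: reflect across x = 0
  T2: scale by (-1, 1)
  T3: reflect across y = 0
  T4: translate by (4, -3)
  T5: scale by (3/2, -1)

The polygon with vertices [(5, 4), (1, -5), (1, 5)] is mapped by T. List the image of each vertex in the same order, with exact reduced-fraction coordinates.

T1 reflect across x = 0: (5, 4) → (-5, 4); (1, -5) → (-1, -5); (1, 5) → (-1, 5)
T2 scale by (-1, 1): (-5, 4) → (5, 4); (-1, -5) → (1, -5); (-1, 5) → (1, 5)
T3 reflect across y = 0: (5, 4) → (5, -4); (1, -5) → (1, 5); (1, 5) → (1, -5)
T4 translate by (4, -3): (5, -4) → (9, -7); (1, 5) → (5, 2); (1, -5) → (5, -8)
T5 scale by (3/2, -1): (9, -7) → (27/2, 7); (5, 2) → (15/2, -2); (5, -8) → (15/2, 8)

image vertices: (27/2, 7), (15/2, -2), (15/2, 8)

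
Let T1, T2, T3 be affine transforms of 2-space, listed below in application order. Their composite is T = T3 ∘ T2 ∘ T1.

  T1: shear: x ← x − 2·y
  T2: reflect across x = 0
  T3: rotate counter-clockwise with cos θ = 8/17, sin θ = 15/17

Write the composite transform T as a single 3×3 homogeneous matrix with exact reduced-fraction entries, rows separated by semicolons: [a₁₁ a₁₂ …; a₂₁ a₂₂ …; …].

T1 = [1 -2 0; 0 1 0; 0 0 1]
T2·T1 = [-1 2 0; 0 1 0; 0 0 1]
T3·…·T1 = [-8/17 1/17 0; -15/17 38/17 0; 0 0 1]

T = [-8/17 1/17 0; -15/17 38/17 0; 0 0 1]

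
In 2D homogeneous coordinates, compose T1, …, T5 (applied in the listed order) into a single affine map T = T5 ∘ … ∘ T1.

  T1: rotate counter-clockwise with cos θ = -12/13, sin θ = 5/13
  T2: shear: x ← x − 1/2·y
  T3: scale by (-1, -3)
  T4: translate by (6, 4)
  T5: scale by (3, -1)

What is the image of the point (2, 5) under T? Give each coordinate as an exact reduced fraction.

T(p) = (306/13, -202/13)

T1 rotate counter-clockwise with cos θ = -12/13, sin θ = 5/13: (2, 5) → (-49/13, -50/13)
T2 shear: x ← x − 1/2·y: (-49/13, -50/13) → (-24/13, -50/13)
T3 scale by (-1, -3): (-24/13, -50/13) → (24/13, 150/13)
T4 translate by (6, 4): (24/13, 150/13) → (102/13, 202/13)
T5 scale by (3, -1): (102/13, 202/13) → (306/13, -202/13)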